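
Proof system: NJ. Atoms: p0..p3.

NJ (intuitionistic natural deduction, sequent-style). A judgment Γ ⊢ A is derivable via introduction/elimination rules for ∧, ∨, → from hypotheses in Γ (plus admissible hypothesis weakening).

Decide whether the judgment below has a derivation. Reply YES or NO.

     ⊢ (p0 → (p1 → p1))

Derivation (root first):
[→I]  ⊢ (p0 → (p1 → p1))
  [→I] p0 ⊢ (p1 → p1)
    [Wk] p1, p0 ⊢ p1
      [Ax] p1 ⊢ p1

Result: YES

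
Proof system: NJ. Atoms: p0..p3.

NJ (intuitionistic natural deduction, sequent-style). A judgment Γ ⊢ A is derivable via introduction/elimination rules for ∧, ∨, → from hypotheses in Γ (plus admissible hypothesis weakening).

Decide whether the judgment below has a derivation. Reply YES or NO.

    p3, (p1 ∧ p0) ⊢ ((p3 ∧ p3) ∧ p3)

Derivation (root first):
[∧I] p3, (p1 ∧ p0) ⊢ ((p3 ∧ p3) ∧ p3)
  [∧I] (p1 ∧ p0), p3 ⊢ (p3 ∧ p3)
    [Wk] p3, (p1 ∧ p0) ⊢ p3
      [Ax] p3 ⊢ p3
    [Ax] p3 ⊢ p3
  [Ax] p3 ⊢ p3

Result: YES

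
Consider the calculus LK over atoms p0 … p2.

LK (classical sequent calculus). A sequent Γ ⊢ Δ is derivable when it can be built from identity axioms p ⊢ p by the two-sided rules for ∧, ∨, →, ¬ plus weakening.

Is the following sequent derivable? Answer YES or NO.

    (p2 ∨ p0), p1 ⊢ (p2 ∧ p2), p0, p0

Derivation (root first):
[WL] (p2 ∨ p0), p1 ⊢ (p2 ∧ p2), p0, p0
  [WR] (p2 ∨ p0) ⊢ (p2 ∧ p2), p0, p0
    [∨L] (p2 ∨ p0) ⊢ (p2 ∧ p2), p0
      [∧R] p2 ⊢ (p2 ∧ p2)
        [Ax] p2 ⊢ p2
        [Ax] p2 ⊢ p2
      [Ax] p0 ⊢ p0

Result: YES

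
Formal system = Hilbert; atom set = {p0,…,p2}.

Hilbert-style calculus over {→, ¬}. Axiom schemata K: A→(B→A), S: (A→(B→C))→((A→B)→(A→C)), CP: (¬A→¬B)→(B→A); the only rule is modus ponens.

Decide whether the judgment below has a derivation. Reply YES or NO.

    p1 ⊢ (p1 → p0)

Enumerate valuations to refute Γ ⊢ Δ:
  v=000: Γ:[p1=F] Δ:[(p1 → p0)=T] refutes=False
  v=001: Γ:[p1=F] Δ:[(p1 → p0)=T] refutes=False
  v=010: Γ:[p1=T] Δ:[(p1 → p0)=F] refutes=True  ← countermodel

Result: NO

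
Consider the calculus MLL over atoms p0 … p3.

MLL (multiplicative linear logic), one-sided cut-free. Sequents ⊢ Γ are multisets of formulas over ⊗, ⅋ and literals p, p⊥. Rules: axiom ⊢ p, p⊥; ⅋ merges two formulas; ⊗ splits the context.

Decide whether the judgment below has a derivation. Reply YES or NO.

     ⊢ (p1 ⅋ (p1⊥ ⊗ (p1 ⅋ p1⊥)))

Proof tree:
[⅋]  ⊢ (p1 ⅋ (p1⊥ ⊗ (p1 ⅋ p1⊥)))
  [⊗]  ⊢ p1, (p1⊥ ⊗ (p1 ⅋ p1⊥))
    [Ax]  ⊢ p1, p1⊥
    [⅋]  ⊢ (p1 ⅋ p1⊥)
      [Ax]  ⊢ p1, p1⊥

Result: YES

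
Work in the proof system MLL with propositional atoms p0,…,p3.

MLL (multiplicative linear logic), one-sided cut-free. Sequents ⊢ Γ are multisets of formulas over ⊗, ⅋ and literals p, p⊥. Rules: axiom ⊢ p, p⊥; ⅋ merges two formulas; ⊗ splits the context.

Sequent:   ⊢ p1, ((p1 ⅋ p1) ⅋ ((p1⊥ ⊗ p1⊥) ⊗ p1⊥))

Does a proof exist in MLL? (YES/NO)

Derivation trace:
[⅋]  ⊢ p1, ((p1 ⅋ p1) ⅋ ((p1⊥ ⊗ p1⊥) ⊗ p1⊥))
  [⅋]  ⊢ p1, ((p1⊥ ⊗ p1⊥) ⊗ p1⊥), (p1 ⅋ p1)
    [⊗]  ⊢ p1, p1, p1, ((p1⊥ ⊗ p1⊥) ⊗ p1⊥)
      [⊗]  ⊢ p1, p1, (p1⊥ ⊗ p1⊥)
        [Ax]  ⊢ p1, p1⊥
        [Ax]  ⊢ p1, p1⊥
      [Ax]  ⊢ p1, p1⊥

Result: YES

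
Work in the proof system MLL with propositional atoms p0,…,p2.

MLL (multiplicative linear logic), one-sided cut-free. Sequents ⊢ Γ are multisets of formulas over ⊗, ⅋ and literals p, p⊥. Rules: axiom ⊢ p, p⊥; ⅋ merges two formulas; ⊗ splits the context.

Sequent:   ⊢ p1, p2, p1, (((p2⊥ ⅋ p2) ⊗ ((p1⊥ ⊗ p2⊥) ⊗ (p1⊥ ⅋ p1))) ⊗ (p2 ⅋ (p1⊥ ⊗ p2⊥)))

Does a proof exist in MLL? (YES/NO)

Derivation (root first):
[⊗]  ⊢ p1, p2, p1, (((p2⊥ ⅋ p2) ⊗ ((p1⊥ ⊗ p2⊥) ⊗ (p1⊥ ⅋ p1))) ⊗ (p2 ⅋ (p1⊥ ⊗ p2⊥)))
  [⊗]  ⊢ p1, p2, ((p2⊥ ⅋ p2) ⊗ ((p1⊥ ⊗ p2⊥) ⊗ (p1⊥ ⅋ p1)))
    [⅋]  ⊢ (p2⊥ ⅋ p2)
      [Ax]  ⊢ p2, p2⊥
    [⊗]  ⊢ p1, p2, ((p1⊥ ⊗ p2⊥) ⊗ (p1⊥ ⅋ p1))
      [⊗]  ⊢ p1, p2, (p1⊥ ⊗ p2⊥)
        [Ax]  ⊢ p1, p1⊥
        [Ax]  ⊢ p2, p2⊥
      [⅋]  ⊢ (p1⊥ ⅋ p1)
        [Ax]  ⊢ p1, p1⊥
  [⅋]  ⊢ p1, (p2 ⅋ (p1⊥ ⊗ p2⊥))
    [⊗]  ⊢ p1, p2, (p1⊥ ⊗ p2⊥)
      [Ax]  ⊢ p1, p1⊥
      [Ax]  ⊢ p2, p2⊥

Result: YES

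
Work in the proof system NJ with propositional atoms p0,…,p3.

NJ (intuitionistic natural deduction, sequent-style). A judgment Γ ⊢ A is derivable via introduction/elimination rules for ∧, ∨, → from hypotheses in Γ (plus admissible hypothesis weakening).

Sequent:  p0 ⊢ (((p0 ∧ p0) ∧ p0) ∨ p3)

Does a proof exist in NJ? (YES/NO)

Derivation trace:
[∨I₁] p0 ⊢ (((p0 ∧ p0) ∧ p0) ∨ p3)
  [∧I] p0 ⊢ ((p0 ∧ p0) ∧ p0)
    [∧I] p0 ⊢ (p0 ∧ p0)
      [Ax] p0 ⊢ p0
      [Ax] p0 ⊢ p0
    [Ax] p0 ⊢ p0

Result: YES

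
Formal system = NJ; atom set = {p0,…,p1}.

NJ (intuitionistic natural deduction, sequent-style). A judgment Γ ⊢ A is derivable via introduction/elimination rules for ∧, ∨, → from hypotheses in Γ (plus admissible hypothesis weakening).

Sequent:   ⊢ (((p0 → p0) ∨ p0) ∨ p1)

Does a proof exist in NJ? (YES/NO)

Proof tree:
[∨I₁]  ⊢ (((p0 → p0) ∨ p0) ∨ p1)
  [∨I₁]  ⊢ ((p0 → p0) ∨ p0)
    [→I]  ⊢ (p0 → p0)
      [Ax] p0 ⊢ p0

Result: YES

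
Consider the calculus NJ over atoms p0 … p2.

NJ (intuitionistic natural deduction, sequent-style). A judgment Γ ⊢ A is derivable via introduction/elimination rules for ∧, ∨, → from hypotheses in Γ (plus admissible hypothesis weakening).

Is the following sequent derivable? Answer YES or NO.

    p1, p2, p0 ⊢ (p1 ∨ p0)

Derivation trace:
[∨I₁] p1, p2, p0 ⊢ (p1 ∨ p0)
  [Wk] p1, p2, p0 ⊢ p1
    [Wk] p1, p2 ⊢ p1
      [Ax] p1 ⊢ p1

Result: YES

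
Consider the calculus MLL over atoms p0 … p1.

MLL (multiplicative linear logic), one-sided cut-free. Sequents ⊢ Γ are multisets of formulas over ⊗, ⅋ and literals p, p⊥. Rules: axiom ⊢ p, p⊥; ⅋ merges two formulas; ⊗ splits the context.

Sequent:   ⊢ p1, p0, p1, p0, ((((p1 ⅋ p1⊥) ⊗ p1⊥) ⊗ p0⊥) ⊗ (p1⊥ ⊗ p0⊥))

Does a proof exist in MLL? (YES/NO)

Proof tree:
[⊗]  ⊢ p1, p0, p1, p0, ((((p1 ⅋ p1⊥) ⊗ p1⊥) ⊗ p0⊥) ⊗ (p1⊥ ⊗ p0⊥))
  [⊗]  ⊢ p1, p0, (((p1 ⅋ p1⊥) ⊗ p1⊥) ⊗ p0⊥)
    [⊗]  ⊢ p1, ((p1 ⅋ p1⊥) ⊗ p1⊥)
      [⅋]  ⊢ (p1 ⅋ p1⊥)
        [Ax]  ⊢ p1, p1⊥
      [Ax]  ⊢ p1, p1⊥
    [Ax]  ⊢ p0, p0⊥
  [⊗]  ⊢ p1, p0, (p1⊥ ⊗ p0⊥)
    [Ax]  ⊢ p1, p1⊥
    [Ax]  ⊢ p0, p0⊥

Result: YES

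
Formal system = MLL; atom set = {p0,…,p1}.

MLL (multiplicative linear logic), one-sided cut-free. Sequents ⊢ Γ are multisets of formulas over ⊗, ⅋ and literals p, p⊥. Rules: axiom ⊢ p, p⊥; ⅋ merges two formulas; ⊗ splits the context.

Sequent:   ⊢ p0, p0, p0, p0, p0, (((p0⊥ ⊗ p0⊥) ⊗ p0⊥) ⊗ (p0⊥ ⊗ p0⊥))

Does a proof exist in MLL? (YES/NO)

Derivation (root first):
[⊗]  ⊢ p0, p0, p0, p0, p0, (((p0⊥ ⊗ p0⊥) ⊗ p0⊥) ⊗ (p0⊥ ⊗ p0⊥))
  [⊗]  ⊢ p0, p0, p0, ((p0⊥ ⊗ p0⊥) ⊗ p0⊥)
    [⊗]  ⊢ p0, p0, (p0⊥ ⊗ p0⊥)
      [Ax]  ⊢ p0, p0⊥
      [Ax]  ⊢ p0, p0⊥
    [Ax]  ⊢ p0, p0⊥
  [⊗]  ⊢ p0, p0, (p0⊥ ⊗ p0⊥)
    [Ax]  ⊢ p0, p0⊥
    [Ax]  ⊢ p0, p0⊥

Result: YES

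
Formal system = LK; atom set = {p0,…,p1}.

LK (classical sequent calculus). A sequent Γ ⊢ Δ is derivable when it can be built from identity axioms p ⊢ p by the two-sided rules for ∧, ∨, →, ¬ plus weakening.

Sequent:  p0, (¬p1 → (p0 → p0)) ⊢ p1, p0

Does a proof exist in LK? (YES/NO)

Derivation (root first):
[→L] p0, (¬p1 → (p0 → p0)) ⊢ p1, p0
  [¬R]  ⊢ p1, ¬p1
    [Ax] p1 ⊢ p1
  [→L] p0, (p0 → p0) ⊢ p0
    [Ax] p0 ⊢ p0
    [Ax] p0 ⊢ p0

Result: YES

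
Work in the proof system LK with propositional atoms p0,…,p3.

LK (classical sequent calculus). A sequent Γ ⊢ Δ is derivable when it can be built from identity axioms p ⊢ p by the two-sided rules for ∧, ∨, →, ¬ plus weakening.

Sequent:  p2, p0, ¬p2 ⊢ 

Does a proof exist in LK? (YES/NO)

Derivation (root first):
[¬L] p2, p0, ¬p2 ⊢ 
  [WL] p2, p0 ⊢ p2
    [Ax] p2 ⊢ p2

Result: YES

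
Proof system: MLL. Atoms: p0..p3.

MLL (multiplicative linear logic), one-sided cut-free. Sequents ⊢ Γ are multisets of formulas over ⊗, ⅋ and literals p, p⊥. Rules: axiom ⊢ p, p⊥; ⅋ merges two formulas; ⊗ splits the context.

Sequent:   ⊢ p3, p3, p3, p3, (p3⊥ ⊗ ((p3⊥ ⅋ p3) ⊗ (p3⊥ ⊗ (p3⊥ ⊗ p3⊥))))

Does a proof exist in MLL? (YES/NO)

Proof tree:
[⊗]  ⊢ p3, p3, p3, p3, (p3⊥ ⊗ ((p3⊥ ⅋ p3) ⊗ (p3⊥ ⊗ (p3⊥ ⊗ p3⊥))))
  [Ax]  ⊢ p3, p3⊥
  [⊗]  ⊢ p3, p3, p3, ((p3⊥ ⅋ p3) ⊗ (p3⊥ ⊗ (p3⊥ ⊗ p3⊥)))
    [⅋]  ⊢ (p3⊥ ⅋ p3)
      [Ax]  ⊢ p3, p3⊥
    [⊗]  ⊢ p3, p3, p3, (p3⊥ ⊗ (p3⊥ ⊗ p3⊥))
      [Ax]  ⊢ p3, p3⊥
      [⊗]  ⊢ p3, p3, (p3⊥ ⊗ p3⊥)
        [Ax]  ⊢ p3, p3⊥
        [Ax]  ⊢ p3, p3⊥

Result: YES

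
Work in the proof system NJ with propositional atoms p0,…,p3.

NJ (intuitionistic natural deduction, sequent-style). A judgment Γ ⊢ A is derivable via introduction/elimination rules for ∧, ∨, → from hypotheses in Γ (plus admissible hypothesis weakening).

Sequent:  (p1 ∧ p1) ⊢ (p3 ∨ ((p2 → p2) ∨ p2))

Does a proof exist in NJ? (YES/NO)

Derivation trace:
[∨I₂] (p1 ∧ p1) ⊢ (p3 ∨ ((p2 → p2) ∨ p2))
  [∨I₁] (p1 ∧ p1) ⊢ ((p2 → p2) ∨ p2)
    [Wk] (p1 ∧ p1) ⊢ (p2 → p2)
      [→I]  ⊢ (p2 → p2)
        [Ax] p2 ⊢ p2

Result: YES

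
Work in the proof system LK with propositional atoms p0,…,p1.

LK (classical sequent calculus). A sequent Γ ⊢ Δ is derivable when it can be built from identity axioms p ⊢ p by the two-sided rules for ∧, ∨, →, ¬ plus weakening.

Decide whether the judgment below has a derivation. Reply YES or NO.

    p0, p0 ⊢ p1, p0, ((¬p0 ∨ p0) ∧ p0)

Derivation trace:
[WL] p0, p0 ⊢ p1, p0, ((¬p0 ∨ p0) ∧ p0)
  [∧R] p0 ⊢ p1, p0, ((¬p0 ∨ p0) ∧ p0)
    [∨R]  ⊢ (¬p0 ∨ p0)
      [¬R]  ⊢ p0, ¬p0
        [Ax] p0 ⊢ p0
    [WR] p0 ⊢ p0, p1, p0
      [WR] p0 ⊢ p0, p1
        [Ax] p0 ⊢ p0

Result: YES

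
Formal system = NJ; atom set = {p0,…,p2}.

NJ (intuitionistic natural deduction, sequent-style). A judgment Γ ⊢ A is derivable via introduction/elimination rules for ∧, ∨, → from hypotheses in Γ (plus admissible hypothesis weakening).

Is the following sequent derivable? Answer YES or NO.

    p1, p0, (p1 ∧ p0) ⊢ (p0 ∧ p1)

Proof tree:
[Wk] p1, p0, (p1 ∧ p0) ⊢ (p0 ∧ p1)
  [∧I] p1, p0 ⊢ (p0 ∧ p1)
    [Ax] p0 ⊢ p0
    [Ax] p1 ⊢ p1

Result: YES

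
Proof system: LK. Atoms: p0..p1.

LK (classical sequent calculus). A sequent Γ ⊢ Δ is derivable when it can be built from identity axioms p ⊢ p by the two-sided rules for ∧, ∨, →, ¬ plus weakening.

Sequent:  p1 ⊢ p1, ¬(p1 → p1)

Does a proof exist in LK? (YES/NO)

Derivation (root first):
[¬R] p1 ⊢ p1, ¬(p1 → p1)
  [→L] p1, (p1 → p1) ⊢ p1
    [Ax] p1 ⊢ p1
    [Ax] p1 ⊢ p1

Result: YES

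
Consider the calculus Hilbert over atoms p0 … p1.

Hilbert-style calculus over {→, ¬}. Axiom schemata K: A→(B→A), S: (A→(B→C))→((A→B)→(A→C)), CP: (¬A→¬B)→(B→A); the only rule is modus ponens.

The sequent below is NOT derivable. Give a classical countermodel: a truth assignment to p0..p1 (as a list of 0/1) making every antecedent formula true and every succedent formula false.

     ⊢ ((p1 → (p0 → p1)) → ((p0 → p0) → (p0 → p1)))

Search for a countermodel by truth-table:
  v=00: Γ:[] Δ:[((p1 → (p0 → p1)) → ((p0 → p0) → (p0 → p1)))=T] refutes=False
  v=01: Γ:[] Δ:[((p1 → (p0 → p1)) → ((p0 → p0) → (p0 → p1)))=T] refutes=False
  v=10: Γ:[] Δ:[((p1 → (p0 → p1)) → ((p0 → p0) → (p0 → p1)))=F] refutes=True  ← countermodel

Result: [1, 0]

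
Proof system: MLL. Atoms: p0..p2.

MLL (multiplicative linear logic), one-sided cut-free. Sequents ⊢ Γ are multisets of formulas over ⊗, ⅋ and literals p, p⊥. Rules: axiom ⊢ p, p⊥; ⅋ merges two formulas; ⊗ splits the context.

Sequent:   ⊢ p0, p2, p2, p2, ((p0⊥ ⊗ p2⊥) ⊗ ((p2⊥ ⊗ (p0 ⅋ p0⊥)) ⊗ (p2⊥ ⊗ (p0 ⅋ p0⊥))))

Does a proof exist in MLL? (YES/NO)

Derivation trace:
[⊗]  ⊢ p0, p2, p2, p2, ((p0⊥ ⊗ p2⊥) ⊗ ((p2⊥ ⊗ (p0 ⅋ p0⊥)) ⊗ (p2⊥ ⊗ (p0 ⅋ p0⊥))))
  [⊗]  ⊢ p0, p2, (p0⊥ ⊗ p2⊥)
    [Ax]  ⊢ p0, p0⊥
    [Ax]  ⊢ p2, p2⊥
  [⊗]  ⊢ p2, p2, ((p2⊥ ⊗ (p0 ⅋ p0⊥)) ⊗ (p2⊥ ⊗ (p0 ⅋ p0⊥)))
    [⊗]  ⊢ p2, (p2⊥ ⊗ (p0 ⅋ p0⊥))
      [Ax]  ⊢ p2, p2⊥
      [⅋]  ⊢ (p0 ⅋ p0⊥)
        [Ax]  ⊢ p0, p0⊥
    [⊗]  ⊢ p2, (p2⊥ ⊗ (p0 ⅋ p0⊥))
      [Ax]  ⊢ p2, p2⊥
      [⅋]  ⊢ (p0 ⅋ p0⊥)
        [Ax]  ⊢ p0, p0⊥

Result: YES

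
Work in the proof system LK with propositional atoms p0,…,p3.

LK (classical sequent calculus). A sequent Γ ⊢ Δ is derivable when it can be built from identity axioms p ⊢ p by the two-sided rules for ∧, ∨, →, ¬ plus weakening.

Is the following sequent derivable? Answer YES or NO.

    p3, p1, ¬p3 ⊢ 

Proof tree:
[¬L] p3, p1, ¬p3 ⊢ 
  [WL] p3, p1 ⊢ p3
    [Ax] p3 ⊢ p3

Result: YES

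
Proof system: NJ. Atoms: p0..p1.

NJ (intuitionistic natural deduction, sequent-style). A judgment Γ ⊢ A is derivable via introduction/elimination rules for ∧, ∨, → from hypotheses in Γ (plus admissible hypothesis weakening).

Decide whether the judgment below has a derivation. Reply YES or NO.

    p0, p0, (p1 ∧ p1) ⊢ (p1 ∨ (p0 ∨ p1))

Derivation (root first):
[Wk] p0, p0, (p1 ∧ p1) ⊢ (p1 ∨ (p0 ∨ p1))
  [Wk] p0, p0 ⊢ (p1 ∨ (p0 ∨ p1))
    [∨I₂] p0 ⊢ (p1 ∨ (p0 ∨ p1))
      [∨I₁] p0 ⊢ (p0 ∨ p1)
        [Ax] p0 ⊢ p0

Result: YES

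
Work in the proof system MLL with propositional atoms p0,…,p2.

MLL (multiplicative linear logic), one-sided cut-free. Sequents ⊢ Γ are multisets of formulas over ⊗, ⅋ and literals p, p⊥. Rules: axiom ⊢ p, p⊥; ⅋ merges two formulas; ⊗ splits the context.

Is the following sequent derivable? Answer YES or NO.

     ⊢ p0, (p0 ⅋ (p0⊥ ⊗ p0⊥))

Derivation trace:
[⅋]  ⊢ p0, (p0 ⅋ (p0⊥ ⊗ p0⊥))
  [⊗]  ⊢ p0, p0, (p0⊥ ⊗ p0⊥)
    [Ax]  ⊢ p0, p0⊥
    [Ax]  ⊢ p0, p0⊥

Result: YES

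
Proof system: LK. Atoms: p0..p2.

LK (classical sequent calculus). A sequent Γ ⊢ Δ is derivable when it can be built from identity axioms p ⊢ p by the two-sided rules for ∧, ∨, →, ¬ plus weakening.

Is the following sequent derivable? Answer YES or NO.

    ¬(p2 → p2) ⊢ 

Proof tree:
[¬L] ¬(p2 → p2) ⊢ 
  [→R]  ⊢ (p2 → p2)
    [Ax] p2 ⊢ p2

Result: YES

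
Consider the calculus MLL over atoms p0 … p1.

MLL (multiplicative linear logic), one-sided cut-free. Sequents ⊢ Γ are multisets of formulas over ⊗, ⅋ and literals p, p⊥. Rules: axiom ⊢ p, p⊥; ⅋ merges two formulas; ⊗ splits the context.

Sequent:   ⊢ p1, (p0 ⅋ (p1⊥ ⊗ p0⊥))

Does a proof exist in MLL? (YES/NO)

Proof tree:
[⅋]  ⊢ p1, (p0 ⅋ (p1⊥ ⊗ p0⊥))
  [⊗]  ⊢ p1, p0, (p1⊥ ⊗ p0⊥)
    [Ax]  ⊢ p1, p1⊥
    [Ax]  ⊢ p0, p0⊥

Result: YES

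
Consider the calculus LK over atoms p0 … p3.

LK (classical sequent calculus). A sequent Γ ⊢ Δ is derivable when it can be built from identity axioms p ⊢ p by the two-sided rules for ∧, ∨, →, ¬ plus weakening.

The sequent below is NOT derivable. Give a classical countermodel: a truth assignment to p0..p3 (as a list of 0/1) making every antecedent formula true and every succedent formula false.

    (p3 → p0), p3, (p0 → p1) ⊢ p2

Enumerate valuations to refute Γ ⊢ Δ:
  v=0000: Γ:[(p3 → p0)=T, p3=F, (p0 → p1)=T] Δ:[p2=F] refutes=False
  v=0001: Γ:[(p3 → p0)=F, p3=T, (p0 → p1)=T] Δ:[p2=F] refutes=False
  v=0010: Γ:[(p3 → p0)=T, p3=F, (p0 → p1)=T] Δ:[p2=T] refutes=False
  v=0011: Γ:[(p3 → p0)=F, p3=T, (p0 → p1)=T] Δ:[p2=T] refutes=False
  v=0100: Γ:[(p3 → p0)=T, p3=F, (p0 → p1)=T] Δ:[p2=F] refutes=False
  v=0101: Γ:[(p3 → p0)=F, p3=T, (p0 → p1)=T] Δ:[p2=F] refutes=False
  v=0110: Γ:[(p3 → p0)=T, p3=F, (p0 → p1)=T] Δ:[p2=T] refutes=False
  v=0111: Γ:[(p3 → p0)=F, p3=T, (p0 → p1)=T] Δ:[p2=T] refutes=False
  v=1000: Γ:[(p3 → p0)=T, p3=F, (p0 → p1)=F] Δ:[p2=F] refutes=False
  v=1001: Γ:[(p3 → p0)=T, p3=T, (p0 → p1)=F] Δ:[p2=F] refutes=False
  v=1010: Γ:[(p3 → p0)=T, p3=F, (p0 → p1)=F] Δ:[p2=T] refutes=False
  v=1011: Γ:[(p3 → p0)=T, p3=T, (p0 → p1)=F] Δ:[p2=T] refutes=False
  v=1100: Γ:[(p3 → p0)=T, p3=F, (p0 → p1)=T] Δ:[p2=F] refutes=False
  v=1101: Γ:[(p3 → p0)=T, p3=T, (p0 → p1)=T] Δ:[p2=F] refutes=True  ← countermodel

Result: [1, 1, 0, 1]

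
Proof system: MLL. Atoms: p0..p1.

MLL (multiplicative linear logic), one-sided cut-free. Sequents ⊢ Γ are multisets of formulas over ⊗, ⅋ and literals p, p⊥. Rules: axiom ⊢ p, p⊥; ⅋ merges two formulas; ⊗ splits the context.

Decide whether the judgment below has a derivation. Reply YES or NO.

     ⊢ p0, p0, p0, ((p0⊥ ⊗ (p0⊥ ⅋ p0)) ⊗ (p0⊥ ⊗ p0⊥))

Derivation trace:
[⊗]  ⊢ p0, p0, p0, ((p0⊥ ⊗ (p0⊥ ⅋ p0)) ⊗ (p0⊥ ⊗ p0⊥))
  [⊗]  ⊢ p0, (p0⊥ ⊗ (p0⊥ ⅋ p0))
    [Ax]  ⊢ p0, p0⊥
    [⅋]  ⊢ (p0⊥ ⅋ p0)
      [Ax]  ⊢ p0, p0⊥
  [⊗]  ⊢ p0, p0, (p0⊥ ⊗ p0⊥)
    [Ax]  ⊢ p0, p0⊥
    [Ax]  ⊢ p0, p0⊥

Result: YES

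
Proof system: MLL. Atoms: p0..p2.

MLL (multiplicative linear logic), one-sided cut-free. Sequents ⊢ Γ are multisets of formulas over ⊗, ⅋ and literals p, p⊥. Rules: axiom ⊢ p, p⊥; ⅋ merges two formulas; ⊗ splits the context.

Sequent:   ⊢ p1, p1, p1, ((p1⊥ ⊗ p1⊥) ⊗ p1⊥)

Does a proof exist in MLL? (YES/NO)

Derivation trace:
[⊗]  ⊢ p1, p1, p1, ((p1⊥ ⊗ p1⊥) ⊗ p1⊥)
  [⊗]  ⊢ p1, p1, (p1⊥ ⊗ p1⊥)
    [Ax]  ⊢ p1, p1⊥
    [Ax]  ⊢ p1, p1⊥
  [Ax]  ⊢ p1, p1⊥

Result: YES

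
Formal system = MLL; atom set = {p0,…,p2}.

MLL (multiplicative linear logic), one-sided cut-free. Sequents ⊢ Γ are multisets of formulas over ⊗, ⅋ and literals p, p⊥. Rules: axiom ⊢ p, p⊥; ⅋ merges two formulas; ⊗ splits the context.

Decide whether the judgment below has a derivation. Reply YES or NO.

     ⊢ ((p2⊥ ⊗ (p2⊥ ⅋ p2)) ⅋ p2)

Proof tree:
[⅋]  ⊢ ((p2⊥ ⊗ (p2⊥ ⅋ p2)) ⅋ p2)
  [⊗]  ⊢ p2, (p2⊥ ⊗ (p2⊥ ⅋ p2))
    [Ax]  ⊢ p2, p2⊥
    [⅋]  ⊢ (p2⊥ ⅋ p2)
      [Ax]  ⊢ p2, p2⊥

Result: YES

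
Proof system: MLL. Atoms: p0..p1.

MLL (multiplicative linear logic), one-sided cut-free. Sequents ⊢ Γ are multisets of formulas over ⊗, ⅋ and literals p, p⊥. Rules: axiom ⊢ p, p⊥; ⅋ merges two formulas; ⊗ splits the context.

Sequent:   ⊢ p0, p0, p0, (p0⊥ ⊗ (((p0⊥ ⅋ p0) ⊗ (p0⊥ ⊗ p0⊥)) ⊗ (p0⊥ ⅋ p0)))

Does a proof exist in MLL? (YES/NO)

Derivation trace:
[⊗]  ⊢ p0, p0, p0, (p0⊥ ⊗ (((p0⊥ ⅋ p0) ⊗ (p0⊥ ⊗ p0⊥)) ⊗ (p0⊥ ⅋ p0)))
  [Ax]  ⊢ p0, p0⊥
  [⊗]  ⊢ p0, p0, (((p0⊥ ⅋ p0) ⊗ (p0⊥ ⊗ p0⊥)) ⊗ (p0⊥ ⅋ p0))
    [⊗]  ⊢ p0, p0, ((p0⊥ ⅋ p0) ⊗ (p0⊥ ⊗ p0⊥))
      [⅋]  ⊢ (p0⊥ ⅋ p0)
        [Ax]  ⊢ p0, p0⊥
      [⊗]  ⊢ p0, p0, (p0⊥ ⊗ p0⊥)
        [Ax]  ⊢ p0, p0⊥
        [Ax]  ⊢ p0, p0⊥
    [⅋]  ⊢ (p0⊥ ⅋ p0)
      [Ax]  ⊢ p0, p0⊥

Result: YES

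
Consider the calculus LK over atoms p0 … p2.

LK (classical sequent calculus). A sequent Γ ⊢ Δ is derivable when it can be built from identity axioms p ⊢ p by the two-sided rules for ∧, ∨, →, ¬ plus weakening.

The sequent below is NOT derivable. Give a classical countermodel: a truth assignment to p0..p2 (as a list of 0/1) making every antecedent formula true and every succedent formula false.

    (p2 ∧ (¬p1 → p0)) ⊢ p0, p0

Truth-table refutation:
  v=000: Γ:[(p2 ∧ (¬p1 → p0))=F] Δ:[p0=F, p0=F] refutes=False
  v=001: Γ:[(p2 ∧ (¬p1 → p0))=F] Δ:[p0=F, p0=F] refutes=False
  v=010: Γ:[(p2 ∧ (¬p1 → p0))=F] Δ:[p0=F, p0=F] refutes=False
  v=011: Γ:[(p2 ∧ (¬p1 → p0))=T] Δ:[p0=F, p0=F] refutes=True  ← countermodel

Result: [0, 1, 1]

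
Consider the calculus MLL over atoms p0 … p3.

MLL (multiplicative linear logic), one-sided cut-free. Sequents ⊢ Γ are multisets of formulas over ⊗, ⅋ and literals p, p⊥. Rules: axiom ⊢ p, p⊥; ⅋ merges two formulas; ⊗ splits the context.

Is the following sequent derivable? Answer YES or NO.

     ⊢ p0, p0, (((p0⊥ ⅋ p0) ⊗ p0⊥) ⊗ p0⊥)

Derivation (root first):
[⊗]  ⊢ p0, p0, (((p0⊥ ⅋ p0) ⊗ p0⊥) ⊗ p0⊥)
  [⊗]  ⊢ p0, ((p0⊥ ⅋ p0) ⊗ p0⊥)
    [⅋]  ⊢ (p0⊥ ⅋ p0)
      [Ax]  ⊢ p0, p0⊥
    [Ax]  ⊢ p0, p0⊥
  [Ax]  ⊢ p0, p0⊥

Result: YES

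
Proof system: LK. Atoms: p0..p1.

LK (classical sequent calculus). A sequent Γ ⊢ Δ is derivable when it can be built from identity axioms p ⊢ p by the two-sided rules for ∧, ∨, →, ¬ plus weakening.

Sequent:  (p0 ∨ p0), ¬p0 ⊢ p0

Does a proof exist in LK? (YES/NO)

Derivation trace:
[¬L] (p0 ∨ p0), ¬p0 ⊢ p0
  [WR] (p0 ∨ p0) ⊢ p0, p0
    [∨L] (p0 ∨ p0) ⊢ p0
      [Ax] p0 ⊢ p0
      [Ax] p0 ⊢ p0

Result: YES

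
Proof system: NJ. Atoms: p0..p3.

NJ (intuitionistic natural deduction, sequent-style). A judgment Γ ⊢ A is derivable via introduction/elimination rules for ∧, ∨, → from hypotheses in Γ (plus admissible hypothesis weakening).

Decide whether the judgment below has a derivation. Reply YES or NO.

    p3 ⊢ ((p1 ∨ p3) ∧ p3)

Proof tree:
[∧I] p3 ⊢ ((p1 ∨ p3) ∧ p3)
  [Wk] p3, p3 ⊢ (p1 ∨ p3)
    [∨I₂] p3 ⊢ (p1 ∨ p3)
      [Ax] p3 ⊢ p3
  [Ax] p3 ⊢ p3

Result: YES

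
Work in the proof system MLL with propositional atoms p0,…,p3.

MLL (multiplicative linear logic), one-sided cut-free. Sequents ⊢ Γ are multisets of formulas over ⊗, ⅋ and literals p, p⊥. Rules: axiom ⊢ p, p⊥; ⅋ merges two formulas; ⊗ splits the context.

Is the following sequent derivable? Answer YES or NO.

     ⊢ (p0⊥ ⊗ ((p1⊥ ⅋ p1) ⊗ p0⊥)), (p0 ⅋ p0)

Derivation (root first):
[⅋]  ⊢ (p0⊥ ⊗ ((p1⊥ ⅋ p1) ⊗ p0⊥)), (p0 ⅋ p0)
  [⊗]  ⊢ p0, p0, (p0⊥ ⊗ ((p1⊥ ⅋ p1) ⊗ p0⊥))
    [Ax]  ⊢ p0, p0⊥
    [⊗]  ⊢ p0, ((p1⊥ ⅋ p1) ⊗ p0⊥)
      [⅋]  ⊢ (p1⊥ ⅋ p1)
        [Ax]  ⊢ p1, p1⊥
      [Ax]  ⊢ p0, p0⊥

Result: YES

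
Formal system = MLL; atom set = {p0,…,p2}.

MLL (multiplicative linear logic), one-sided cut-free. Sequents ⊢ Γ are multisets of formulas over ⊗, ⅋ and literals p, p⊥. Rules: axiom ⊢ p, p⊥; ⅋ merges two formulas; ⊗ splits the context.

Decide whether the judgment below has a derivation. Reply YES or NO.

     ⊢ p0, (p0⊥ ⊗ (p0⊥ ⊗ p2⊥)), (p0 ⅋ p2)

Proof tree:
[⅋]  ⊢ p0, (p0⊥ ⊗ (p0⊥ ⊗ p2⊥)), (p0 ⅋ p2)
  [⊗]  ⊢ p0, p0, p2, (p0⊥ ⊗ (p0⊥ ⊗ p2⊥))
    [Ax]  ⊢ p0, p0⊥
    [⊗]  ⊢ p0, p2, (p0⊥ ⊗ p2⊥)
      [Ax]  ⊢ p0, p0⊥
      [Ax]  ⊢ p2, p2⊥

Result: YES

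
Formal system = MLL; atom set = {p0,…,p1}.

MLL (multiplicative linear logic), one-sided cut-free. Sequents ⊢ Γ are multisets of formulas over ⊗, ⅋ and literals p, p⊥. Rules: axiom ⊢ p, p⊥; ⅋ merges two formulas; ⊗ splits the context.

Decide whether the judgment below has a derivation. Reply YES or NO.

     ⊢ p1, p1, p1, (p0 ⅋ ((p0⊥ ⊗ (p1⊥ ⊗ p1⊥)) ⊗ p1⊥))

Derivation trace:
[⅋]  ⊢ p1, p1, p1, (p0 ⅋ ((p0⊥ ⊗ (p1⊥ ⊗ p1⊥)) ⊗ p1⊥))
  [⊗]  ⊢ p0, p1, p1, p1, ((p0⊥ ⊗ (p1⊥ ⊗ p1⊥)) ⊗ p1⊥)
    [⊗]  ⊢ p0, p1, p1, (p0⊥ ⊗ (p1⊥ ⊗ p1⊥))
      [Ax]  ⊢ p0, p0⊥
      [⊗]  ⊢ p1, p1, (p1⊥ ⊗ p1⊥)
        [Ax]  ⊢ p1, p1⊥
        [Ax]  ⊢ p1, p1⊥
    [Ax]  ⊢ p1, p1⊥

Result: YES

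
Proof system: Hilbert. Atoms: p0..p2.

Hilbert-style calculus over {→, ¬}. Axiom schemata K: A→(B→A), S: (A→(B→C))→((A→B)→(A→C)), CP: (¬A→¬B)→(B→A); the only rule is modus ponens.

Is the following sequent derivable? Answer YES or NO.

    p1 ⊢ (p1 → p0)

Truth-table refutation:
  v=000: Γ:[p1=F] Δ:[(p1 → p0)=T] refutes=False
  v=001: Γ:[p1=F] Δ:[(p1 → p0)=T] refutes=False
  v=010: Γ:[p1=T] Δ:[(p1 → p0)=F] refutes=True  ← countermodel

Result: NO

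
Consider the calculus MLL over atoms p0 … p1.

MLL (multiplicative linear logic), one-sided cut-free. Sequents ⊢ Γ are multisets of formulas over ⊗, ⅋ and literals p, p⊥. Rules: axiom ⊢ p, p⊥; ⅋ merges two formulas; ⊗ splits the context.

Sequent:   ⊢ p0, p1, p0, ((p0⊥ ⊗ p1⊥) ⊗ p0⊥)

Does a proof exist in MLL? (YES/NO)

Derivation trace:
[⊗]  ⊢ p0, p1, p0, ((p0⊥ ⊗ p1⊥) ⊗ p0⊥)
  [⊗]  ⊢ p0, p1, (p0⊥ ⊗ p1⊥)
    [Ax]  ⊢ p0, p0⊥
    [Ax]  ⊢ p1, p1⊥
  [Ax]  ⊢ p0, p0⊥

Result: YES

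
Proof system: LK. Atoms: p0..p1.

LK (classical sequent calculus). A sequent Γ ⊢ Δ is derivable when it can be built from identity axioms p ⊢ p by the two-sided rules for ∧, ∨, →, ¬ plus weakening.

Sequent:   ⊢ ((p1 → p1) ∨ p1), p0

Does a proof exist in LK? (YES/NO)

Proof tree:
[WR]  ⊢ ((p1 → p1) ∨ p1), p0
  [∨R]  ⊢ ((p1 → p1) ∨ p1)
    [WR]  ⊢ (p1 → p1), p1
      [→R]  ⊢ (p1 → p1)
        [Ax] p1 ⊢ p1

Result: YES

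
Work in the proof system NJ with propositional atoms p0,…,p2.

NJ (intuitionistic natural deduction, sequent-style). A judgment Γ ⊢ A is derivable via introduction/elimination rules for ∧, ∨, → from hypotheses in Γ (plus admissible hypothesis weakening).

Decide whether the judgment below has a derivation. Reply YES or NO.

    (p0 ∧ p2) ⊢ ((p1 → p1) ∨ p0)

Proof tree:
[Wk] (p0 ∧ p2) ⊢ ((p1 → p1) ∨ p0)
  [∨I₁]  ⊢ ((p1 → p1) ∨ p0)
    [→I]  ⊢ (p1 → p1)
      [Ax] p1 ⊢ p1

Result: YES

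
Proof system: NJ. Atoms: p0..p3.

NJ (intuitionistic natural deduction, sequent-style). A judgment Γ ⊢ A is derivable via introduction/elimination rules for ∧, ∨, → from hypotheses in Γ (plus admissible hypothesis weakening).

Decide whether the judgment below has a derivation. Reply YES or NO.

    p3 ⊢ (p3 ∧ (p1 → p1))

Derivation (root first):
[∧I] p3 ⊢ (p3 ∧ (p1 → p1))
  [Ax] p3 ⊢ p3
  [→I]  ⊢ (p1 → p1)
    [Ax] p1 ⊢ p1

Result: YES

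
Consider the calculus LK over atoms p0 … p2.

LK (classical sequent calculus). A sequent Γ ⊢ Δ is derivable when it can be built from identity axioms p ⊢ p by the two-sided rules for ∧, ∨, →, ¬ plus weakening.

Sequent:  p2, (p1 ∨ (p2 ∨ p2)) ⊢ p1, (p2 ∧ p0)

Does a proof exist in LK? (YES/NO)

Search for a countermodel by truth-table:
  v=000: Γ:[p2=F, (p1 ∨ (p2 ∨ p2))=F] Δ:[p1=F, (p2 ∧ p0)=F] refutes=False
  v=001: Γ:[p2=T, (p1 ∨ (p2 ∨ p2))=T] Δ:[p1=F, (p2 ∧ p0)=F] refutes=True  ← countermodel

Result: NO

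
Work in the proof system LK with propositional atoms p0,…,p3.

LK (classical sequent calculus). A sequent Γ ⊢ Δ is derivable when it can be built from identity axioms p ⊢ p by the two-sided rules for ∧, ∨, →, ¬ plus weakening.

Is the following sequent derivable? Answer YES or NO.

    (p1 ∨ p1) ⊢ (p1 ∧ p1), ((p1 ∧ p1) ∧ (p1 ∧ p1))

Proof tree:
[∨L] (p1 ∨ p1) ⊢ (p1 ∧ p1), ((p1 ∧ p1) ∧ (p1 ∧ p1))
  [∧R] p1 ⊢ (p1 ∧ p1)
    [Ax] p1 ⊢ p1
    [Ax] p1 ⊢ p1
  [∧R] p1 ⊢ ((p1 ∧ p1) ∧ (p1 ∧ p1))
    [∧R] p1 ⊢ (p1 ∧ p1)
      [Ax] p1 ⊢ p1
      [Ax] p1 ⊢ p1
    [∧R] p1 ⊢ (p1 ∧ p1)
      [Ax] p1 ⊢ p1
      [Ax] p1 ⊢ p1

Result: YES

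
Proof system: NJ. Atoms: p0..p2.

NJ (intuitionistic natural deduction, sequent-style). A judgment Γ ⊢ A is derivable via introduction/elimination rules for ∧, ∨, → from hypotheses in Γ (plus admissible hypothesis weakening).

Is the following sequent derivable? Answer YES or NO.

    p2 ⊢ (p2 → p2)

Derivation trace:
[→I] p2 ⊢ (p2 → p2)
  [Wk] p2, p2 ⊢ p2
    [Ax] p2 ⊢ p2

Result: YES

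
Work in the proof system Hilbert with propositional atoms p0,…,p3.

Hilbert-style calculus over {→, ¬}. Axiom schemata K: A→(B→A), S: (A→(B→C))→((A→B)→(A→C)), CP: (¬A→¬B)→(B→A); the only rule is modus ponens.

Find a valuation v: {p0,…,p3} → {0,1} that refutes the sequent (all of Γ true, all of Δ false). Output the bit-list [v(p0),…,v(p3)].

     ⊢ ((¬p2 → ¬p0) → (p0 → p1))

Truth-table refutation:
  v=0000: Γ:[] Δ:[((¬p2 → ¬p0) → (p0 → p1))=T] refutes=False
  v=0001: Γ:[] Δ:[((¬p2 → ¬p0) → (p0 → p1))=T] refutes=False
  v=0010: Γ:[] Δ:[((¬p2 → ¬p0) → (p0 → p1))=T] refutes=False
  v=0011: Γ:[] Δ:[((¬p2 → ¬p0) → (p0 → p1))=T] refutes=False
  v=0100: Γ:[] Δ:[((¬p2 → ¬p0) → (p0 → p1))=T] refutes=False
  v=0101: Γ:[] Δ:[((¬p2 → ¬p0) → (p0 → p1))=T] refutes=False
  v=0110: Γ:[] Δ:[((¬p2 → ¬p0) → (p0 → p1))=T] refutes=False
  v=0111: Γ:[] Δ:[((¬p2 → ¬p0) → (p0 → p1))=T] refutes=False
  v=1000: Γ:[] Δ:[((¬p2 → ¬p0) → (p0 → p1))=T] refutes=False
  v=1001: Γ:[] Δ:[((¬p2 → ¬p0) → (p0 → p1))=T] refutes=False
  v=1010: Γ:[] Δ:[((¬p2 → ¬p0) → (p0 → p1))=F] refutes=True  ← countermodel

Result: [1, 0, 1, 0]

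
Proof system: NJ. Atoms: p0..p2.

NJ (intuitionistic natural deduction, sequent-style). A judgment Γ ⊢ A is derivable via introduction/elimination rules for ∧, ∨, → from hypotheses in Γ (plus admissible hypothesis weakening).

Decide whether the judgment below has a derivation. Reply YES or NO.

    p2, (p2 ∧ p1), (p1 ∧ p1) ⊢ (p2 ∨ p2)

Derivation (root first):
[Wk] p2, (p2 ∧ p1), (p1 ∧ p1) ⊢ (p2 ∨ p2)
  [∨I₂] p2, (p2 ∧ p1) ⊢ (p2 ∨ p2)
    [Wk] p2, (p2 ∧ p1) ⊢ p2
      [Ax] p2 ⊢ p2

Result: YES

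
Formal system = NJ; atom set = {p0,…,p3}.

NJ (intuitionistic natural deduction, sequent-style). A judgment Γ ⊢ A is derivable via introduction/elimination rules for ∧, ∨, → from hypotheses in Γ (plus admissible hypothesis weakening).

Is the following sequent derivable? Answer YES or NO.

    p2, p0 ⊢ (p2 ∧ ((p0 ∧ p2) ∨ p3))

Derivation trace:
[∧I] p2, p0 ⊢ (p2 ∧ ((p0 ∧ p2) ∨ p3))
  [Ax] p2 ⊢ p2
  [∨I₁] p2, p0 ⊢ ((p0 ∧ p2) ∨ p3)
    [∧I] p2, p0 ⊢ (p0 ∧ p2)
      [Ax] p0 ⊢ p0
      [Ax] p2 ⊢ p2

Result: YES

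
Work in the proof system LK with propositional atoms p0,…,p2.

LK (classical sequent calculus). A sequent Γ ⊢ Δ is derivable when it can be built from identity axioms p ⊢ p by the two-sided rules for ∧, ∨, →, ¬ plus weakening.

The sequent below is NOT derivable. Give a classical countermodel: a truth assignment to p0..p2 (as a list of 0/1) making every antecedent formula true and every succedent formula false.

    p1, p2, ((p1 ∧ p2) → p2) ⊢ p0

Truth-table refutation:
  v=000: Γ:[p1=F, p2=F, ((p1 ∧ p2) → p2)=T] Δ:[p0=F] refutes=False
  v=001: Γ:[p1=F, p2=T, ((p1 ∧ p2) → p2)=T] Δ:[p0=F] refutes=False
  v=010: Γ:[p1=T, p2=F, ((p1 ∧ p2) → p2)=T] Δ:[p0=F] refutes=False
  v=011: Γ:[p1=T, p2=T, ((p1 ∧ p2) → p2)=T] Δ:[p0=F] refutes=True  ← countermodel

Result: [0, 1, 1]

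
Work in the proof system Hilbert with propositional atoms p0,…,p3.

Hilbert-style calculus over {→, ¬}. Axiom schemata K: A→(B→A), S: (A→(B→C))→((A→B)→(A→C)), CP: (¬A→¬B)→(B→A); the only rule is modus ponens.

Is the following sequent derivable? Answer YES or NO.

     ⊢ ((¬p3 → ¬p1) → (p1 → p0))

Enumerate valuations to refute Γ ⊢ Δ:
  v=0000: Γ:[] Δ:[((¬p3 → ¬p1) → (p1 → p0))=T] refutes=False
  v=0001: Γ:[] Δ:[((¬p3 → ¬p1) → (p1 → p0))=T] refutes=False
  v=0010: Γ:[] Δ:[((¬p3 → ¬p1) → (p1 → p0))=T] refutes=False
  v=0011: Γ:[] Δ:[((¬p3 → ¬p1) → (p1 → p0))=T] refutes=False
  v=0100: Γ:[] Δ:[((¬p3 → ¬p1) → (p1 → p0))=T] refutes=False
  v=0101: Γ:[] Δ:[((¬p3 → ¬p1) → (p1 → p0))=F] refutes=True  ← countermodel

Result: NO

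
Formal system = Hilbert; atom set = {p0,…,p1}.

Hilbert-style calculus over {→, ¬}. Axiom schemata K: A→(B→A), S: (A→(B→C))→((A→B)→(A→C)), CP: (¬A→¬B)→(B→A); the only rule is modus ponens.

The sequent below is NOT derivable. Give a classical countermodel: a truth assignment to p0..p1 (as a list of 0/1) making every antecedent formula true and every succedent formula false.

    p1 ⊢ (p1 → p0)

Truth-table refutation:
  v=00: Γ:[p1=F] Δ:[(p1 → p0)=T] refutes=False
  v=01: Γ:[p1=T] Δ:[(p1 → p0)=F] refutes=True  ← countermodel

Result: [0, 1]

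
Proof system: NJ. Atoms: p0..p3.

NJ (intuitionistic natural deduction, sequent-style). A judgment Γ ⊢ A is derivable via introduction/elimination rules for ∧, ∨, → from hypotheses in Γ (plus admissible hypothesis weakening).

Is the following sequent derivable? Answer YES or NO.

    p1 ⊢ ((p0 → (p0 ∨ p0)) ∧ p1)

Derivation (root first):
[∧I] p1 ⊢ ((p0 → (p0 ∨ p0)) ∧ p1)
  [→I]  ⊢ (p0 → (p0 ∨ p0))
    [∨I₂] p0 ⊢ (p0 ∨ p0)
      [Ax] p0 ⊢ p0
  [Ax] p1 ⊢ p1

Result: YES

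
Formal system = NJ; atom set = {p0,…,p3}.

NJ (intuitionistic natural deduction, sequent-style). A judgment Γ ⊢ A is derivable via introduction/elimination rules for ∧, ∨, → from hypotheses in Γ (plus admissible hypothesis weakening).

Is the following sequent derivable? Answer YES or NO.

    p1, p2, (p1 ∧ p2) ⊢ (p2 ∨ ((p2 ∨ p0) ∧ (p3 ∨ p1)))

Proof tree:
[Wk] p1, p2, (p1 ∧ p2) ⊢ (p2 ∨ ((p2 ∨ p0) ∧ (p3 ∨ p1)))
  [∨I₂] p1, p2 ⊢ (p2 ∨ ((p2 ∨ p0) ∧ (p3 ∨ p1)))
    [∧I] p1, p2 ⊢ ((p2 ∨ p0) ∧ (p3 ∨ p1))
      [∨I₁] p2 ⊢ (p2 ∨ p0)
        [Ax] p2 ⊢ p2
      [∨I₂] p1 ⊢ (p3 ∨ p1)
        [Ax] p1 ⊢ p1

Result: YES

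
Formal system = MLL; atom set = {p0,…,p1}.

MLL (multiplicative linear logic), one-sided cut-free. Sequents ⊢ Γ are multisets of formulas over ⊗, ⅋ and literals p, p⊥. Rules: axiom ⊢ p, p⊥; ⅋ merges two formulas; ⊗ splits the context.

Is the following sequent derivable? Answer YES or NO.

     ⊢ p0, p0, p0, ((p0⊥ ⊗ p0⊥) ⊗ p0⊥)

Derivation (root first):
[⊗]  ⊢ p0, p0, p0, ((p0⊥ ⊗ p0⊥) ⊗ p0⊥)
  [⊗]  ⊢ p0, p0, (p0⊥ ⊗ p0⊥)
    [Ax]  ⊢ p0, p0⊥
    [Ax]  ⊢ p0, p0⊥
  [Ax]  ⊢ p0, p0⊥

Result: YES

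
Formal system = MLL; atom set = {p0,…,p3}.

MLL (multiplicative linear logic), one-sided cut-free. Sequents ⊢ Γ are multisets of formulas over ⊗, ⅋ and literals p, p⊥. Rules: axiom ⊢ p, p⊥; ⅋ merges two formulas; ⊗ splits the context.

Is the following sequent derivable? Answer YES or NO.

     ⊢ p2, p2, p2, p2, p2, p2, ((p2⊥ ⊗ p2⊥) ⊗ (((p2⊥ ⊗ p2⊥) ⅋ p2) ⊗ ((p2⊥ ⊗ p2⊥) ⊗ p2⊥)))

Derivation (root first):
[⊗]  ⊢ p2, p2, p2, p2, p2, p2, ((p2⊥ ⊗ p2⊥) ⊗ (((p2⊥ ⊗ p2⊥) ⅋ p2) ⊗ ((p2⊥ ⊗ p2⊥) ⊗ p2⊥)))
  [⊗]  ⊢ p2, p2, (p2⊥ ⊗ p2⊥)
    [Ax]  ⊢ p2, p2⊥
    [Ax]  ⊢ p2, p2⊥
  [⊗]  ⊢ p2, p2, p2, p2, (((p2⊥ ⊗ p2⊥) ⅋ p2) ⊗ ((p2⊥ ⊗ p2⊥) ⊗ p2⊥))
    [⅋]  ⊢ p2, ((p2⊥ ⊗ p2⊥) ⅋ p2)
      [⊗]  ⊢ p2, p2, (p2⊥ ⊗ p2⊥)
        [Ax]  ⊢ p2, p2⊥
        [Ax]  ⊢ p2, p2⊥
    [⊗]  ⊢ p2, p2, p2, ((p2⊥ ⊗ p2⊥) ⊗ p2⊥)
      [⊗]  ⊢ p2, p2, (p2⊥ ⊗ p2⊥)
        [Ax]  ⊢ p2, p2⊥
        [Ax]  ⊢ p2, p2⊥
      [Ax]  ⊢ p2, p2⊥

Result: YES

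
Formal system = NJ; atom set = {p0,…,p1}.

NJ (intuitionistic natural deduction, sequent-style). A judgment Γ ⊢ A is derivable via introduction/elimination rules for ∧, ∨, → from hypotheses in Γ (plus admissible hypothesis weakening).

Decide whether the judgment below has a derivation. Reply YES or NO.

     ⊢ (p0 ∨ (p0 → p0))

Derivation trace:
[∨I₂]  ⊢ (p0 ∨ (p0 → p0))
  [→I]  ⊢ (p0 → p0)
    [Ax] p0 ⊢ p0

Result: YES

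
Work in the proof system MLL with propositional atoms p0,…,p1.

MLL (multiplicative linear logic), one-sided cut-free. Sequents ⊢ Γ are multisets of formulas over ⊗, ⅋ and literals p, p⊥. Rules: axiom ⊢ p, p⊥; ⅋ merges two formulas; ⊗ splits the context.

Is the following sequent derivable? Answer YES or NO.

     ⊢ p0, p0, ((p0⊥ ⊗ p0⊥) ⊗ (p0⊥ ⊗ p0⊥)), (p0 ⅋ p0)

Derivation trace:
[⅋]  ⊢ p0, p0, ((p0⊥ ⊗ p0⊥) ⊗ (p0⊥ ⊗ p0⊥)), (p0 ⅋ p0)
  [⊗]  ⊢ p0, p0, p0, p0, ((p0⊥ ⊗ p0⊥) ⊗ (p0⊥ ⊗ p0⊥))
    [⊗]  ⊢ p0, p0, (p0⊥ ⊗ p0⊥)
      [Ax]  ⊢ p0, p0⊥
      [Ax]  ⊢ p0, p0⊥
    [⊗]  ⊢ p0, p0, (p0⊥ ⊗ p0⊥)
      [Ax]  ⊢ p0, p0⊥
      [Ax]  ⊢ p0, p0⊥

Result: YES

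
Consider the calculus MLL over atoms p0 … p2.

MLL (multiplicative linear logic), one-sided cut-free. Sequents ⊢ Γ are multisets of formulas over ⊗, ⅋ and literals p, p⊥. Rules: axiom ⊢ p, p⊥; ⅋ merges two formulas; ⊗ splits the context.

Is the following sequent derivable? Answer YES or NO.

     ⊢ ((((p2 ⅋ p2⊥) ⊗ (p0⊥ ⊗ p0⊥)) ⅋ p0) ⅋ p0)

Derivation (root first):
[⅋]  ⊢ ((((p2 ⅋ p2⊥) ⊗ (p0⊥ ⊗ p0⊥)) ⅋ p0) ⅋ p0)
  [⅋]  ⊢ p0, (((p2 ⅋ p2⊥) ⊗ (p0⊥ ⊗ p0⊥)) ⅋ p0)
    [⊗]  ⊢ p0, p0, ((p2 ⅋ p2⊥) ⊗ (p0⊥ ⊗ p0⊥))
      [⅋]  ⊢ (p2 ⅋ p2⊥)
        [Ax]  ⊢ p2, p2⊥
      [⊗]  ⊢ p0, p0, (p0⊥ ⊗ p0⊥)
        [Ax]  ⊢ p0, p0⊥
        [Ax]  ⊢ p0, p0⊥

Result: YES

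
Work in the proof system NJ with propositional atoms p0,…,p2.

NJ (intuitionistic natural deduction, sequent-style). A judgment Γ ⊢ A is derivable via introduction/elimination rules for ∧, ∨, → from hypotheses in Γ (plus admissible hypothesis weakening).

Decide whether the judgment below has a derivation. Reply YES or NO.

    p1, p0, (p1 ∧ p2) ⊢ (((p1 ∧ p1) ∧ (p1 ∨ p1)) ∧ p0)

Derivation (root first):
[∧I] p1, p0, (p1 ∧ p2) ⊢ (((p1 ∧ p1) ∧ (p1 ∨ p1)) ∧ p0)
  [∧I] p1, (p1 ∧ p2) ⊢ ((p1 ∧ p1) ∧ (p1 ∨ p1))
    [∧I] p1 ⊢ (p1 ∧ p1)
      [Ax] p1 ⊢ p1
      [Ax] p1 ⊢ p1
    [∨I₂] p1, (p1 ∧ p2) ⊢ (p1 ∨ p1)
      [Wk] p1, (p1 ∧ p2) ⊢ p1
        [Ax] p1 ⊢ p1
  [Ax] p0 ⊢ p0

Result: YES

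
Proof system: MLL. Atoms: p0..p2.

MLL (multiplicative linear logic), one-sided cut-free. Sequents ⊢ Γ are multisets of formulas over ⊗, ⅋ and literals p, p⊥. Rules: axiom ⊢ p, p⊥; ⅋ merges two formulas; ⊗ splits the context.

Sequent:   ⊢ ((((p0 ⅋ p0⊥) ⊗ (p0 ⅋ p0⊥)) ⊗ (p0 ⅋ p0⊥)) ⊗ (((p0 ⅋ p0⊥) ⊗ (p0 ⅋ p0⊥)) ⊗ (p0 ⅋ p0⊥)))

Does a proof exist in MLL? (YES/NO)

Proof tree:
[⊗]  ⊢ ((((p0 ⅋ p0⊥) ⊗ (p0 ⅋ p0⊥)) ⊗ (p0 ⅋ p0⊥)) ⊗ (((p0 ⅋ p0⊥) ⊗ (p0 ⅋ p0⊥)) ⊗ (p0 ⅋ p0⊥)))
  [⊗]  ⊢ (((p0 ⅋ p0⊥) ⊗ (p0 ⅋ p0⊥)) ⊗ (p0 ⅋ p0⊥))
    [⊗]  ⊢ ((p0 ⅋ p0⊥) ⊗ (p0 ⅋ p0⊥))
      [⅋]  ⊢ (p0 ⅋ p0⊥)
        [Ax]  ⊢ p0, p0⊥
      [⅋]  ⊢ (p0 ⅋ p0⊥)
        [Ax]  ⊢ p0, p0⊥
    [⅋]  ⊢ (p0 ⅋ p0⊥)
      [Ax]  ⊢ p0, p0⊥
  [⊗]  ⊢ (((p0 ⅋ p0⊥) ⊗ (p0 ⅋ p0⊥)) ⊗ (p0 ⅋ p0⊥))
    [⊗]  ⊢ ((p0 ⅋ p0⊥) ⊗ (p0 ⅋ p0⊥))
      [⅋]  ⊢ (p0 ⅋ p0⊥)
        [Ax]  ⊢ p0, p0⊥
      [⅋]  ⊢ (p0 ⅋ p0⊥)
        [Ax]  ⊢ p0, p0⊥
    [⅋]  ⊢ (p0 ⅋ p0⊥)
      [Ax]  ⊢ p0, p0⊥

Result: YES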